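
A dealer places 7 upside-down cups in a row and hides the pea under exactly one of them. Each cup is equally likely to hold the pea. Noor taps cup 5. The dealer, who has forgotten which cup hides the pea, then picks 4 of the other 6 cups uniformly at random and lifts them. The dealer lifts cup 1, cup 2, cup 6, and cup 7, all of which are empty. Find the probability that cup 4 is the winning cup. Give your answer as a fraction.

Consider each possible location of the pea in turn.
If it is under any of cups 1, 2, 6, and 7 (prior 1/7 each): that cup was opened and seen not to hold the prize — ruled out; weight (1/7)·0 = 0 each.
If it is under any of cups 3, 4, and 5 (prior 1/7 each): the dealer picks exactly this set with probability 1/15 regardless, and none is the prize; weight (1/7)·(1/15) = 1/105 each.
The weights sum to 1/35.
So P(the pea under cup 4 | the dealer opened cup 1, cup 2, cup 6, and cup 7) = (1/105) / (1/35) = 1/3.

1/3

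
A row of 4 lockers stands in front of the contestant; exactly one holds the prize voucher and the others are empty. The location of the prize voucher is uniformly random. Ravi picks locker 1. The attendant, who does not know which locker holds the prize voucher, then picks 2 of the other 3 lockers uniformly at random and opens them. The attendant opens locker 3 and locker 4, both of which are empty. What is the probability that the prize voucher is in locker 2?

1/2

Condition on the true location of the prize voucher.
If it is in either of lockers 1 and 2 (prior 1/4 each): the attendant picks exactly this set with probability 1/3 regardless, and none is the prize; weight (1/4)·(1/3) = 1/12 each.
If it is in either of lockers 3 and 4 (prior 1/4 each): that locker was opened and seen not to hold the prize — ruled out; weight (1/4)·0 = 0 each.
The weights sum to 1/6.
So P(the prize voucher in locker 2 | the attendant opened locker 3 and locker 4) = (1/12) / (1/6) = 1/2.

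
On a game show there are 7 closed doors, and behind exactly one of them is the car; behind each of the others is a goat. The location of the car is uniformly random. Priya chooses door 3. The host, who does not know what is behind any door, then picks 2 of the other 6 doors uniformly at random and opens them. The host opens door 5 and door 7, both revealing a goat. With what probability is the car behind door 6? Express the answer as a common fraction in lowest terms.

Condition on the true location of the car.
If it is behind any of doors 1, 2, 3, 4, and 6 (prior 1/7 each): the host picks exactly this set with probability 1/15 regardless, and none is the prize; weight (1/7)·(1/15) = 1/105 each.
If it is behind either of doors 5 and 7 (prior 1/7 each): that door was opened and seen not to hold the prize — ruled out; weight (1/7)·0 = 0 each.
The weights sum to 1/21.
So P(the car behind door 6 | the host opened door 5 and door 7) = (1/105) / (1/21) = 1/5.

1/5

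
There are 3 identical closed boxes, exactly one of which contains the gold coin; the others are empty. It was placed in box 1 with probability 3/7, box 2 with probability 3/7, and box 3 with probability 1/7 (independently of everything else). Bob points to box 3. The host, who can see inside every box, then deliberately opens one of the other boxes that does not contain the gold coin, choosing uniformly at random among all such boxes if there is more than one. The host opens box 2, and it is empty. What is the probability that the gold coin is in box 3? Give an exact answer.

1/7

Condition on the true location of the gold coin.
If it is in box 1 (prior 3/7): the host has no choice, probability 1; weight (3/7)·1 = 3/7.
If it is in box 2 (prior 3/7): the host opened box 2, so this case is ruled out; weight (3/7)·0 = 0.
If it is in box 3 (prior 1/7): the host has 2 equally likely choices, so probability 1/2; weight (1/7)·(1/2) = 1/14.
The weights sum to 1/2.
So P(the gold coin in box 3 | the host opened box 2) = (1/14) / (1/2) = 1/7.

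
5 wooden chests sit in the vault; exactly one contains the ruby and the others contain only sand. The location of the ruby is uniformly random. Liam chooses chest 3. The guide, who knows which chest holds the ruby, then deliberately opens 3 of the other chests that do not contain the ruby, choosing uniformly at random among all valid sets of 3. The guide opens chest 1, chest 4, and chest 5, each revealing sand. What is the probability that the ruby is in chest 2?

Consider each possible location of the ruby in turn.
If it is in any of chests 1, 4, and 5 (prior 1/5 each): that chest was opened and seen not to hold the prize — ruled out; weight (1/5)·0 = 0 each.
If it is in chest 2 (prior 1/5): the guide has no choice, probability 1; weight (1/5)·1 = 1/5.
If it is in chest 3 (prior 1/5): the guide has 4 equally likely choices, so probability 1/4; weight (1/5)·(1/4) = 1/20.
The weights sum to 1/4.
So P(the ruby in chest 2 | the guide opened chest 1, chest 4, and chest 5) = (1/5) / (1/4) = 4/5.

4/5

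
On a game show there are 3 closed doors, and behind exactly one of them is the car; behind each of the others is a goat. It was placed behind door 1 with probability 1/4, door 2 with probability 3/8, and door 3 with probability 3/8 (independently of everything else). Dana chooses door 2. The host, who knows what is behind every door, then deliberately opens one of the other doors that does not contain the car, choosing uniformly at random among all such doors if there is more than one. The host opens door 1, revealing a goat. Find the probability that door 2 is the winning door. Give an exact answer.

1/3

Consider each possible location of the car in turn.
If it is behind door 1 (prior 1/4): the host opened door 1, so this case is ruled out; weight (1/4)·0 = 0.
If it is behind door 2 (prior 3/8): the host has 2 equally likely choices, so probability 1/2; weight (3/8)·(1/2) = 3/16.
If it is behind door 3 (prior 3/8): the host has no choice, probability 1; weight (3/8)·1 = 3/8.
The weights sum to 9/16.
So P(the car behind door 2 | the host opened door 1) = (3/16) / (9/16) = 1/3.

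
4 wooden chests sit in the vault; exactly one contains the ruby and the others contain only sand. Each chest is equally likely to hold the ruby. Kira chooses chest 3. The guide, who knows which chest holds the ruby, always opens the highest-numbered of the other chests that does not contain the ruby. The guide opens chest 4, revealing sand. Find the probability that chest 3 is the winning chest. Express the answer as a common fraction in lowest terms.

1/3

Condition on the true location of the ruby.
If it is in any of chests 1, 2, and 3 (prior 1/4 each): chest 4 is the highest-numbered option available, probability 1; weight (1/4)·1 = 1/4 each.
If it is in chest 4 (prior 1/4): the guide opened chest 4, so this case is ruled out; weight (1/4)·0 = 0.
The weights sum to 3/4.
So P(the ruby in chest 3 | the guide opened chest 4) = (1/4) / (3/4) = 1/3.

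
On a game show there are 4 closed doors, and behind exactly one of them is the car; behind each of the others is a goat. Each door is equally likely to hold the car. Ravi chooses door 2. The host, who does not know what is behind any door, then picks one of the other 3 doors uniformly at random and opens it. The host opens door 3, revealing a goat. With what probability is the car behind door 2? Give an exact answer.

Because the host chose which door to open without knowing where the car is, the choice is independent of the prize location. Learning that door 3 does not hold the car simply rules out that one location and leaves the remaining 3 doors still equally likely by symmetry.
So P(the car behind door 2) = 1/3.

1/3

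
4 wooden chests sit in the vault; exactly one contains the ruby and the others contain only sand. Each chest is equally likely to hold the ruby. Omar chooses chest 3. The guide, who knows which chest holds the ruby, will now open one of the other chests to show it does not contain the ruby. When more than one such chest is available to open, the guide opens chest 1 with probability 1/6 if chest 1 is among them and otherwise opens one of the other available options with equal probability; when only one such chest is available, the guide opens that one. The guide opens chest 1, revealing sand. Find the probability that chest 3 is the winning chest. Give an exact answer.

1/3

Consider each possible location of the ruby in turn.
If it is in chest 1 (prior 1/4): the guide opened chest 1, so this case is ruled out; weight (1/4)·0 = 0.
If it is in any of chests 2, 3, and 4 (prior 1/4 each): chest 1 is available, opened with probability 1/6; weight (1/4)·(1/6) = 1/24 each.
The weights sum to 1/8.
So P(the ruby in chest 3 | the guide opened chest 1) = (1/24) / (1/8) = 1/3.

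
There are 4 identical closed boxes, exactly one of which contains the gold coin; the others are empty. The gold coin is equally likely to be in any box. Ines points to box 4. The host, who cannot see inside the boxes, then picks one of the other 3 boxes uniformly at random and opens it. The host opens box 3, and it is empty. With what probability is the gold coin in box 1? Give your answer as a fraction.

1/3

Because the host chose which box to open without knowing where the gold coin is, the choice is independent of the prize location. Learning that box 3 does not hold the gold coin simply rules out that one location and leaves the remaining 3 boxes still equally likely by symmetry.
So P(the gold coin in box 1) = 1/3.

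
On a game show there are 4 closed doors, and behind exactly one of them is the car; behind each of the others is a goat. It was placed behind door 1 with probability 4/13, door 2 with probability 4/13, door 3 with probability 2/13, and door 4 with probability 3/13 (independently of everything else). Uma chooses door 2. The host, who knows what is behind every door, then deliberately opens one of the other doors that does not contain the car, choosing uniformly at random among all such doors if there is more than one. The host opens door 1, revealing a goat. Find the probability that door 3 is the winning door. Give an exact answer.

6/23

Apply Bayes' rule, conditioning on where the car actually is.
If it is behind door 1 (prior 4/13): the host opened door 1, so this case is ruled out; weight (4/13)·0 = 0.
If it is behind door 2 (prior 4/13): the host has 3 equally likely choices, so probability 1/3; weight (4/13)·(1/3) = 4/39.
If it is behind door 3 (prior 2/13): the host has 2 equally likely choices, so probability 1/2; weight (2/13)·(1/2) = 1/13.
If it is behind door 4 (prior 3/13): the host has 2 equally likely choices, so probability 1/2; weight (3/13)·(1/2) = 3/26.
The weights sum to 23/78.
So P(the car behind door 3 | the host opened door 1) = (1/13) / (23/78) = 6/23.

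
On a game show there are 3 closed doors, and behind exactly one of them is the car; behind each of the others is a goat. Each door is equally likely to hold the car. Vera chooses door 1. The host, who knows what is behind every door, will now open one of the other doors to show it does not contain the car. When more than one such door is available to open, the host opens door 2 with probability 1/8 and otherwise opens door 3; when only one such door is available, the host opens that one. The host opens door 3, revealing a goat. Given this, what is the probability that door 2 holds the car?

8/15

Consider each possible location of the car in turn.
If it is behind door 1 (prior 1/3): door 2 is available but not opened, probability 7/8; weight (1/3)·(7/8) = 7/24.
If it is behind door 2 (prior 1/3): only door 3 is available, probability 1; weight (1/3)·1 = 1/3.
If it is behind door 3 (prior 1/3): the host opened door 3, so this case is ruled out; weight (1/3)·0 = 0.
The weights sum to 5/8.
So P(the car behind door 2 | the host opened door 3) = (1/3) / (5/8) = 8/15.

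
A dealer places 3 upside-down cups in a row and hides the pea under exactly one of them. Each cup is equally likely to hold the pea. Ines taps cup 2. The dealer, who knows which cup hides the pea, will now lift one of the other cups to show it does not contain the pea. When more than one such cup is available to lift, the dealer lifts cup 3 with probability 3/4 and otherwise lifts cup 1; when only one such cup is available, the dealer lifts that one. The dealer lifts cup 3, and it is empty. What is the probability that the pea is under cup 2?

Condition on the true location of the pea.
If it is under cup 1 (prior 1/3): only cup 3 is available, probability 1; weight (1/3)·1 = 1/3.
If it is under cup 2 (prior 1/3): cup 3 is available, opened with probability 3/4; weight (1/3)·(3/4) = 1/4.
If it is under cup 3 (prior 1/3): the dealer opened cup 3, so this case is ruled out; weight (1/3)·0 = 0.
The weights sum to 7/12.
So P(the pea under cup 2 | the dealer opened cup 3) = (1/4) / (7/12) = 3/7.

3/7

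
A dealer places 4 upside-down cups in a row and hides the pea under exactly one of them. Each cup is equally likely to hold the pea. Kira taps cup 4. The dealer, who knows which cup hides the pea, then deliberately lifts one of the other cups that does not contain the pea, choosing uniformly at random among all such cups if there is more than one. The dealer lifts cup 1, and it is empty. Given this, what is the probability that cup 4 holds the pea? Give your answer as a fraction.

Apply Bayes' rule, conditioning on where the pea actually is.
If it is under cup 1 (prior 1/4): the dealer opened cup 1, so this case is ruled out; weight (1/4)·0 = 0.
If it is under either of cups 2 and 3 (prior 1/4 each): the dealer has 2 equally likely choices, so probability 1/2; weight (1/4)·(1/2) = 1/8 each.
If it is under cup 4 (prior 1/4): the dealer has 3 equally likely choices, so probability 1/3; weight (1/4)·(1/3) = 1/12.
The weights sum to 1/3.
So P(the pea under cup 4 | the dealer opened cup 1) = (1/12) / (1/3) = 1/4.

1/4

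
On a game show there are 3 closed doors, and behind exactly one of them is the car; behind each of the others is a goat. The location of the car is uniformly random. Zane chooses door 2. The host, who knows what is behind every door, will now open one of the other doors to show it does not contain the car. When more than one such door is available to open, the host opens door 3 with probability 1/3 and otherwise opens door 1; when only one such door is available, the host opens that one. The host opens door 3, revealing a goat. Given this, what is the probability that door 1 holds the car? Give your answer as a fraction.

3/4

Condition on the true location of the car.
If it is behind door 1 (prior 1/3): only door 3 is available, probability 1; weight (1/3)·1 = 1/3.
If it is behind door 2 (prior 1/3): door 3 is available, opened with probability 1/3; weight (1/3)·(1/3) = 1/9.
If it is behind door 3 (prior 1/3): the host opened door 3, so this case is ruled out; weight (1/3)·0 = 0.
The weights sum to 4/9.
So P(the car behind door 1 | the host opened door 3) = (1/3) / (4/9) = 3/4.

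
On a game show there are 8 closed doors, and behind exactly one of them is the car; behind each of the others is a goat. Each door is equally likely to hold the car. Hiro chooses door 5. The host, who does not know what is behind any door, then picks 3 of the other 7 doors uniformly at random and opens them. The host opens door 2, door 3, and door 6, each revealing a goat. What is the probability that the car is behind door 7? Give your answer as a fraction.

Because the host chose which doors to open without knowing where the car is, the choice is independent of the prize location. Learning that none of the 3 opened doors holds the car simply rules out those 3 locations and leaves the remaining 5 doors still equally likely by symmetry.
So P(the car behind door 7) = 1/5.

1/5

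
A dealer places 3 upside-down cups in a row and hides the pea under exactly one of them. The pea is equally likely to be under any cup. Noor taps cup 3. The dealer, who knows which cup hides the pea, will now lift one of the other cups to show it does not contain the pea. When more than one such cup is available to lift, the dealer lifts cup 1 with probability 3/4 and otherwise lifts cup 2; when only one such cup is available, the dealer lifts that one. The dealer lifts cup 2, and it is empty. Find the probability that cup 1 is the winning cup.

Condition on the true location of the pea.
If it is under cup 1 (prior 1/3): only cup 2 is available, probability 1; weight (1/3)·1 = 1/3.
If it is under cup 2 (prior 1/3): the dealer opened cup 2, so this case is ruled out; weight (1/3)·0 = 0.
If it is under cup 3 (prior 1/3): cup 1 is available but not opened, probability 1/4; weight (1/3)·(1/4) = 1/12.
The weights sum to 5/12.
So P(the pea under cup 1 | the dealer opened cup 2) = (1/3) / (5/12) = 4/5.

4/5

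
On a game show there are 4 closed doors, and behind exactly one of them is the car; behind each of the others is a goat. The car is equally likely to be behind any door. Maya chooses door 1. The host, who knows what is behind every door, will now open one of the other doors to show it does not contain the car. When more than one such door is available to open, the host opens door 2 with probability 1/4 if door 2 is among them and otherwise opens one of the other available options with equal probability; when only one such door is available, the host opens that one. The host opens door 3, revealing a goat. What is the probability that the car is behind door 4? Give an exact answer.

6/13

Consider each possible location of the car in turn.
If it is behind door 1 (prior 1/4): door 2 is available but not opened; door 3 gets probability (1 − 1/4)/2 = 3/8; weight (1/4)·(3/8) = 3/32.
If it is behind door 2 (prior 1/4): door 2 holds the prize so is unavailable; the host chooses uniformly among the 2 others, probability 1/2; weight (1/4)·(1/2) = 1/8.
If it is behind door 3 (prior 1/4): the host opened door 3, so this case is ruled out; weight (1/4)·0 = 0.
If it is behind door 4 (prior 1/4): door 2 is available but not opened, probability 3/4; weight (1/4)·(3/4) = 3/16.
The weights sum to 13/32.
So P(the car behind door 4 | the host opened door 3) = (3/16) / (13/32) = 6/13.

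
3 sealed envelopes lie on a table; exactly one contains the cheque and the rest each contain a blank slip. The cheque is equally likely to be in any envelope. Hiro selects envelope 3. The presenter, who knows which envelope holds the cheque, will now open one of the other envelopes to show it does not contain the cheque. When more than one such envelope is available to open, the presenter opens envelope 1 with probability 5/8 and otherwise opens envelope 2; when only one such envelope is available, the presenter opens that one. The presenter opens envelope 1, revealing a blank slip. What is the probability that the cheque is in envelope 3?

Apply Bayes' rule, conditioning on where the cheque actually is.
If it is in envelope 1 (prior 1/3): the presenter opened envelope 1, so this case is ruled out; weight (1/3)·0 = 0.
If it is in envelope 2 (prior 1/3): only envelope 1 is available, probability 1; weight (1/3)·1 = 1/3.
If it is in envelope 3 (prior 1/3): envelope 1 is available, opened with probability 5/8; weight (1/3)·(5/8) = 5/24.
The weights sum to 13/24.
So P(the cheque in envelope 3 | the presenter opened envelope 1) = (5/24) / (13/24) = 5/13.

5/13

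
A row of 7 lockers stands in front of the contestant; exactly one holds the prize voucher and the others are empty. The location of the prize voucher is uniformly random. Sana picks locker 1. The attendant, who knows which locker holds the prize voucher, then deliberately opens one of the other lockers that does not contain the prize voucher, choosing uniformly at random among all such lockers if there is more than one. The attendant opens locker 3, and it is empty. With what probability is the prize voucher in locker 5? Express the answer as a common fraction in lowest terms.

6/35

Consider each possible location of the prize voucher in turn.
If it is in locker 1 (prior 1/7): the attendant has 6 equally likely choices, so probability 1/6; weight (1/7)·(1/6) = 1/42.
If it is in any of lockers 2, 4, 5, 6, and 7 (prior 1/7 each): the attendant has 5 equally likely choices, so probability 1/5; weight (1/7)·(1/5) = 1/35 each.
If it is in locker 3 (prior 1/7): the attendant opened locker 3, so this case is ruled out; weight (1/7)·0 = 0.
The weights sum to 1/6.
So P(the prize voucher in locker 5 | the attendant opened locker 3) = (1/35) / (1/6) = 6/35.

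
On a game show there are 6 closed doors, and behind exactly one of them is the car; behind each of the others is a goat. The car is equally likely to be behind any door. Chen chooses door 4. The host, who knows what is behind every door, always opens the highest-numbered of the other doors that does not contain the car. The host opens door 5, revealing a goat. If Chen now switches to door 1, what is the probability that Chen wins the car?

0

Condition on the true location of the car.
If it is behind any of doors 1, 2, 3, and 4 (prior 1/6 each): the host would have opened door 6 instead, probability 0; weight (1/6)·0 = 0 each.
If it is behind door 5 (prior 1/6): the host opened door 5, so this case is ruled out; weight (1/6)·0 = 0.
If it is behind door 6 (prior 1/6): door 5 is the highest-numbered option available, probability 1; weight (1/6)·1 = 1/6.
The weights sum to 1/6.
So P(the car behind door 1 | the host opened door 5) = 0 / (1/6) = 0.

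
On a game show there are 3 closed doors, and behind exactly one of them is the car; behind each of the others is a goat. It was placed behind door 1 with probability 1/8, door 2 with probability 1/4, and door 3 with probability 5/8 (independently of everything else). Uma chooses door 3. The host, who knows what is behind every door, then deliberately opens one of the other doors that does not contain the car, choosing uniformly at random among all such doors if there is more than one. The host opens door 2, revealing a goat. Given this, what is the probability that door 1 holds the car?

2/7

Apply Bayes' rule, conditioning on where the car actually is.
If it is behind door 1 (prior 1/8): the host has no choice, probability 1; weight (1/8)·1 = 1/8.
If it is behind door 2 (prior 1/4): the host opened door 2, so this case is ruled out; weight (1/4)·0 = 0.
If it is behind door 3 (prior 5/8): the host has 2 equally likely choices, so probability 1/2; weight (5/8)·(1/2) = 5/16.
The weights sum to 7/16.
So P(the car behind door 1 | the host opened door 2) = (1/8) / (7/16) = 2/7.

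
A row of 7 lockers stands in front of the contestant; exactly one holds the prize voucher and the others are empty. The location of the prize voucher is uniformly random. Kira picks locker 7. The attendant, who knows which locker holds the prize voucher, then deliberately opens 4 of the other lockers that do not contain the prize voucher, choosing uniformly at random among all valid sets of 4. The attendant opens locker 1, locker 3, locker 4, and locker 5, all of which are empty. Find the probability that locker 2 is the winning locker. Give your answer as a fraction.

3/7

Apply Bayes' rule, conditioning on where the prize voucher actually is.
If it is in any of lockers 1, 3, 4, and 5 (prior 1/7 each): that locker was opened and seen not to hold the prize — ruled out; weight (1/7)·0 = 0 each.
If it is in either of lockers 2 and 6 (prior 1/7 each): the attendant has 5 equally likely choices, so probability 1/5; weight (1/7)·(1/5) = 1/35 each.
If it is in locker 7 (prior 1/7): the attendant has 15 equally likely choices, so probability 1/15; weight (1/7)·(1/15) = 1/105.
The weights sum to 1/15.
So P(the prize voucher in locker 2 | the attendant opened locker 1, locker 3, locker 4, and locker 5) = (1/35) / (1/15) = 3/7.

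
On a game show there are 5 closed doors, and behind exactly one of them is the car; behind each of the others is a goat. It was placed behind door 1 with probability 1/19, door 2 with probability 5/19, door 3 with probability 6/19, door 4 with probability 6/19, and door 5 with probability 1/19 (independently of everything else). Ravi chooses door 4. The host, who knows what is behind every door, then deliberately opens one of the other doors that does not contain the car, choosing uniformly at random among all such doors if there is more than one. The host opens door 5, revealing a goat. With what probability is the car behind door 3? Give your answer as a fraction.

Consider each possible location of the car in turn.
If it is behind door 1 (prior 1/19): the host has 3 equally likely choices, so probability 1/3; weight (1/19)·(1/3) = 1/57.
If it is behind door 2 (prior 5/19): the host has 3 equally likely choices, so probability 1/3; weight (5/19)·(1/3) = 5/57.
If it is behind door 3 (prior 6/19): the host has 3 equally likely choices, so probability 1/3; weight (6/19)·(1/3) = 2/19.
If it is behind door 4 (prior 6/19): the host has 4 equally likely choices, so probability 1/4; weight (6/19)·(1/4) = 3/38.
If it is behind door 5 (prior 1/19): the host opened door 5, so this case is ruled out; weight (1/19)·0 = 0.
The weights sum to 11/38.
So P(the car behind door 3 | the host opened door 5) = (2/19) / (11/38) = 4/11.

4/11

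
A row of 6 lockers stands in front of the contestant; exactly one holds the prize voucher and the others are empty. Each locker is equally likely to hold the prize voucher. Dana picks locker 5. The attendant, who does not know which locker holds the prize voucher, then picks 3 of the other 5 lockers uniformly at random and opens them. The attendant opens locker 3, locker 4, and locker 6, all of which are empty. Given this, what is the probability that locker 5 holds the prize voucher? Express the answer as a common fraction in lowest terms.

Because the attendant chose which lockers to open without knowing where the prize voucher is, the choice is independent of the prize location. Learning that none of the 3 opened lockers holds the prize voucher simply rules out those 3 locations and leaves the remaining 3 lockers still equally likely by symmetry.
So P(the prize voucher in locker 5) = 1/3.

1/3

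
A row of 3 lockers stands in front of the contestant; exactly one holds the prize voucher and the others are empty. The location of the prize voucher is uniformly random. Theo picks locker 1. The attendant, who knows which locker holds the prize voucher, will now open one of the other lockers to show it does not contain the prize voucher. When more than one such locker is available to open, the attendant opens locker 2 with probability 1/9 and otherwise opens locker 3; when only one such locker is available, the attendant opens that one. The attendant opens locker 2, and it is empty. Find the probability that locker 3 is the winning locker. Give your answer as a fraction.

9/10

Condition on the true location of the prize voucher.
If it is in locker 1 (prior 1/3): locker 2 is available, opened with probability 1/9; weight (1/3)·(1/9) = 1/27.
If it is in locker 2 (prior 1/3): the attendant opened locker 2, so this case is ruled out; weight (1/3)·0 = 0.
If it is in locker 3 (prior 1/3): only locker 2 is available, probability 1; weight (1/3)·1 = 1/3.
The weights sum to 10/27.
So P(the prize voucher in locker 3 | the attendant opened locker 2) = (1/3) / (10/27) = 9/10.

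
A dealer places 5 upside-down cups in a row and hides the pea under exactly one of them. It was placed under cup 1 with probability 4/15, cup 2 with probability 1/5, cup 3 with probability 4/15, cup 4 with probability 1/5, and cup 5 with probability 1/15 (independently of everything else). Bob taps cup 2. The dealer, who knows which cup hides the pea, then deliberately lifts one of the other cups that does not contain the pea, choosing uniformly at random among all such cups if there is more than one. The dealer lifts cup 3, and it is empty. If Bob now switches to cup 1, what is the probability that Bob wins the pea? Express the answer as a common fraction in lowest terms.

16/41

Consider each possible location of the pea in turn.
If it is under cup 1 (prior 4/15): the dealer has 3 equally likely choices, so probability 1/3; weight (4/15)·(1/3) = 4/45.
If it is under cup 2 (prior 1/5): the dealer has 4 equally likely choices, so probability 1/4; weight (1/5)·(1/4) = 1/20.
If it is under cup 3 (prior 4/15): the dealer opened cup 3, so this case is ruled out; weight (4/15)·0 = 0.
If it is under cup 4 (prior 1/5): the dealer has 3 equally likely choices, so probability 1/3; weight (1/5)·(1/3) = 1/15.
If it is under cup 5 (prior 1/15): the dealer has 3 equally likely choices, so probability 1/3; weight (1/15)·(1/3) = 1/45.
The weights sum to 41/180.
So P(the pea under cup 1 | the dealer opened cup 3) = (4/45) / (41/180) = 16/41.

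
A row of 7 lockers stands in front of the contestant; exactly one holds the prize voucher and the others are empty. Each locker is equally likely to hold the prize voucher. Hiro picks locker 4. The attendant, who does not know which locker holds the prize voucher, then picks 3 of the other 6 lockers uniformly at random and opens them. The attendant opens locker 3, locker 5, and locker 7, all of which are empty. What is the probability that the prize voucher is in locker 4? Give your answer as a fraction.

Because the attendant chose which lockers to open without knowing where the prize voucher is, the choice is independent of the prize location. Learning that none of the 3 opened lockers holds the prize voucher simply rules out those 3 locations and leaves the remaining 4 lockers still equally likely by symmetry.
So P(the prize voucher in locker 4) = 1/4.

1/4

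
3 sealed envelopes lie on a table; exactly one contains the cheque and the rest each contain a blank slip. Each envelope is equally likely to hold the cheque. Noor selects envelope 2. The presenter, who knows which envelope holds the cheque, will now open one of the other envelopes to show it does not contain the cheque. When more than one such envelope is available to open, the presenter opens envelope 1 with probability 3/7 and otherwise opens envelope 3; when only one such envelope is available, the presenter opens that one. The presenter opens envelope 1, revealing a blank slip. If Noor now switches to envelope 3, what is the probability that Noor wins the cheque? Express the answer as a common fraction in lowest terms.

7/10

Consider each possible location of the cheque in turn.
If it is in envelope 1 (prior 1/3): the presenter opened envelope 1, so this case is ruled out; weight (1/3)·0 = 0.
If it is in envelope 2 (prior 1/3): envelope 1 is available, opened with probability 3/7; weight (1/3)·(3/7) = 1/7.
If it is in envelope 3 (prior 1/3): only envelope 1 is available, probability 1; weight (1/3)·1 = 1/3.
The weights sum to 10/21.
So P(the cheque in envelope 3 | the presenter opened envelope 1) = (1/3) / (10/21) = 7/10.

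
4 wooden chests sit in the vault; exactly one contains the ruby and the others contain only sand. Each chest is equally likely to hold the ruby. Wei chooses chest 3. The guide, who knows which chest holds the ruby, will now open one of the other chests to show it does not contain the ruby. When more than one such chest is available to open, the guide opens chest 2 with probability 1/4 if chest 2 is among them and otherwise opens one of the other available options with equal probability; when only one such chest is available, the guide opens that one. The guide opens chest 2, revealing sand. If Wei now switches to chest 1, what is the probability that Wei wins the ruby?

1/3

Consider each possible location of the ruby in turn.
If it is in any of chests 1, 3, and 4 (prior 1/4 each): chest 2 is available, opened with probability 1/4; weight (1/4)·(1/4) = 1/16 each.
If it is in chest 2 (prior 1/4): the guide opened chest 2, so this case is ruled out; weight (1/4)·0 = 0.
The weights sum to 3/16.
So P(the ruby in chest 1 | the guide opened chest 2) = (1/16) / (3/16) = 1/3.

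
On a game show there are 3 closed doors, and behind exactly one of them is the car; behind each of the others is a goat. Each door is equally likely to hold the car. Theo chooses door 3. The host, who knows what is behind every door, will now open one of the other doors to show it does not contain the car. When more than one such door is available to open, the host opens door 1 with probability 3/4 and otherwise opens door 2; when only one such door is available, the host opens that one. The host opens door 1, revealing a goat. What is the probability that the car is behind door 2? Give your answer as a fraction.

Condition on the true location of the car.
If it is behind door 1 (prior 1/3): the host opened door 1, so this case is ruled out; weight (1/3)·0 = 0.
If it is behind door 2 (prior 1/3): only door 1 is available, probability 1; weight (1/3)·1 = 1/3.
If it is behind door 3 (prior 1/3): door 1 is available, opened with probability 3/4; weight (1/3)·(3/4) = 1/4.
The weights sum to 7/12.
So P(the car behind door 2 | the host opened door 1) = (1/3) / (7/12) = 4/7.

4/7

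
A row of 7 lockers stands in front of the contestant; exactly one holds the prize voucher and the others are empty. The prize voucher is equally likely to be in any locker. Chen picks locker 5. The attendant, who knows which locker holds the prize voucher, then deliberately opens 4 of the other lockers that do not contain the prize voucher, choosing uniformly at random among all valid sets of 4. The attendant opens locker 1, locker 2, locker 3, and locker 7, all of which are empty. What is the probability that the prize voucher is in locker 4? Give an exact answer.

Consider each possible location of the prize voucher in turn.
If it is in any of lockers 1, 2, 3, and 7 (prior 1/7 each): that locker was opened and seen not to hold the prize — ruled out; weight (1/7)·0 = 0 each.
If it is in either of lockers 4 and 6 (prior 1/7 each): the attendant has 5 equally likely choices, so probability 1/5; weight (1/7)·(1/5) = 1/35 each.
If it is in locker 5 (prior 1/7): the attendant has 15 equally likely choices, so probability 1/15; weight (1/7)·(1/15) = 1/105.
The weights sum to 1/15.
So P(the prize voucher in locker 4 | the attendant opened locker 1, locker 2, locker 3, and locker 7) = (1/35) / (1/15) = 3/7.

3/7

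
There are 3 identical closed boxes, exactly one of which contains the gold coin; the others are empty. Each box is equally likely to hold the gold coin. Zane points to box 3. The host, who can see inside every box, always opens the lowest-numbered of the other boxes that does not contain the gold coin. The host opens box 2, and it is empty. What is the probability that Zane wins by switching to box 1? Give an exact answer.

1

Consider each possible location of the gold coin in turn.
If it is in box 1 (prior 1/3): box 2 is the lowest-numbered option available, probability 1; weight (1/3)·1 = 1/3.
If it is in box 2 (prior 1/3): the host opened box 2, so this case is ruled out; weight (1/3)·0 = 0.
If it is in box 3 (prior 1/3): the host would have opened box 1 instead, probability 0; weight (1/3)·0 = 0.
The weights sum to 1/3.
So P(the gold coin in box 1 | the host opened box 2) = (1/3) / (1/3) = 1.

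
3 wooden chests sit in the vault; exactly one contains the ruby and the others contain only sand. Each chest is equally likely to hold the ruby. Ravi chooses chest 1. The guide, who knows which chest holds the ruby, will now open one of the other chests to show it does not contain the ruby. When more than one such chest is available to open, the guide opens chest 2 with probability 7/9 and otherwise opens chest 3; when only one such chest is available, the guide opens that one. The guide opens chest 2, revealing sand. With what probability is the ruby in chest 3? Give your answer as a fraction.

Condition on the true location of the ruby.
If it is in chest 1 (prior 1/3): chest 2 is available, opened with probability 7/9; weight (1/3)·(7/9) = 7/27.
If it is in chest 2 (prior 1/3): the guide opened chest 2, so this case is ruled out; weight (1/3)·0 = 0.
If it is in chest 3 (prior 1/3): only chest 2 is available, probability 1; weight (1/3)·1 = 1/3.
The weights sum to 16/27.
So P(the ruby in chest 3 | the guide opened chest 2) = (1/3) / (16/27) = 9/16.

9/16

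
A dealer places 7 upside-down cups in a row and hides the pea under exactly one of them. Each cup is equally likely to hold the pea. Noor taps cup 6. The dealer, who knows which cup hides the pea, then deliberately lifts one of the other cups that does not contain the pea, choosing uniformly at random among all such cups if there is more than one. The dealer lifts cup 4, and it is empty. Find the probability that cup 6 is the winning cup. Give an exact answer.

Apply Bayes' rule, conditioning on where the pea actually is.
If it is under any of cups 1, 2, 3, 5, and 7 (prior 1/7 each): the dealer has 5 equally likely choices, so probability 1/5; weight (1/7)·(1/5) = 1/35 each.
If it is under cup 4 (prior 1/7): the dealer opened cup 4, so this case is ruled out; weight (1/7)·0 = 0.
If it is under cup 6 (prior 1/7): the dealer has 6 equally likely choices, so probability 1/6; weight (1/7)·(1/6) = 1/42.
The weights sum to 1/6.
So P(the pea under cup 6 | the dealer opened cup 4) = (1/42) / (1/6) = 1/7.

1/7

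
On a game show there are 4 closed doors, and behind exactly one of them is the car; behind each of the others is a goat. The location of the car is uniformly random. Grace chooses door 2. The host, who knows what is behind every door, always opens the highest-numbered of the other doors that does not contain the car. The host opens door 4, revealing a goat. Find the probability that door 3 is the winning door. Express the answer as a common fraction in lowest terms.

1/3

Condition on the true location of the car.
If it is behind any of doors 1, 2, and 3 (prior 1/4 each): door 4 is the highest-numbered option available, probability 1; weight (1/4)·1 = 1/4 each.
If it is behind door 4 (prior 1/4): the host opened door 4, so this case is ruled out; weight (1/4)·0 = 0.
The weights sum to 3/4.
So P(the car behind door 3 | the host opened door 4) = (1/4) / (3/4) = 1/3.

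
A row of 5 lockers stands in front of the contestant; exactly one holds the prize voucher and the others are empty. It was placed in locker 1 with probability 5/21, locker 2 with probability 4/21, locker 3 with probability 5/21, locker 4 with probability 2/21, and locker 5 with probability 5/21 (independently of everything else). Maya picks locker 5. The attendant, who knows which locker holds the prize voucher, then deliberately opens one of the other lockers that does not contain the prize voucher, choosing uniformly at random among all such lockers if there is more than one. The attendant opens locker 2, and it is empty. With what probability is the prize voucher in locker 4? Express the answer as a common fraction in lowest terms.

Condition on the true location of the prize voucher.
If it is in either of lockers 1 and 3 (prior 5/21 each): the attendant has 3 equally likely choices, so probability 1/3; weight (5/21)·(1/3) = 5/63 each.
If it is in locker 2 (prior 4/21): the attendant opened locker 2, so this case is ruled out; weight (4/21)·0 = 0.
If it is in locker 4 (prior 2/21): the attendant has 3 equally likely choices, so probability 1/3; weight (2/21)·(1/3) = 2/63.
If it is in locker 5 (prior 5/21): the attendant has 4 equally likely choices, so probability 1/4; weight (5/21)·(1/4) = 5/84.
The weights sum to 1/4.
So P(the prize voucher in locker 4 | the attendant opened locker 2) = (2/63) / (1/4) = 8/63.

8/63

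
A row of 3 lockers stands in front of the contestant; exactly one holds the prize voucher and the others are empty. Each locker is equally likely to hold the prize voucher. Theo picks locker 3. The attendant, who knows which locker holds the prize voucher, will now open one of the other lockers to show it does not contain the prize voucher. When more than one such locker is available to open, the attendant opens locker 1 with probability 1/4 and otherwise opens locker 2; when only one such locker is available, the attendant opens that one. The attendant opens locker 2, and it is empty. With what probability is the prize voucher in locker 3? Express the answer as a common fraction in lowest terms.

Apply Bayes' rule, conditioning on where the prize voucher actually is.
If it is in locker 1 (prior 1/3): only locker 2 is available, probability 1; weight (1/3)·1 = 1/3.
If it is in locker 2 (prior 1/3): the attendant opened locker 2, so this case is ruled out; weight (1/3)·0 = 0.
If it is in locker 3 (prior 1/3): locker 1 is available but not opened, probability 3/4; weight (1/3)·(3/4) = 1/4.
The weights sum to 7/12.
So P(the prize voucher in locker 3 | the attendant opened locker 2) = (1/4) / (7/12) = 3/7.

3/7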